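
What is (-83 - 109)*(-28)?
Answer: 5376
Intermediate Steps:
(-83 - 109)*(-28) = -192*(-28) = 5376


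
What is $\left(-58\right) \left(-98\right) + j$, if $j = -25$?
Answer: $5659$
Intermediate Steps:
$\left(-58\right) \left(-98\right) + j = \left(-58\right) \left(-98\right) - 25 = 5684 - 25 = 5659$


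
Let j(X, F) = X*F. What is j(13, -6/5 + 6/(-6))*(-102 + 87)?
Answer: 429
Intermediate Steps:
j(X, F) = F*X
j(13, -6/5 + 6/(-6))*(-102 + 87) = ((-6/5 + 6/(-6))*13)*(-102 + 87) = ((-6*1/5 + 6*(-1/6))*13)*(-15) = ((-6/5 - 1)*13)*(-15) = -11/5*13*(-15) = -143/5*(-15) = 429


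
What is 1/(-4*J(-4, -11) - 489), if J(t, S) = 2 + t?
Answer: -1/481 ≈ -0.0020790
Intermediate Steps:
1/(-4*J(-4, -11) - 489) = 1/(-4*(2 - 4) - 489) = 1/(-4*(-2) - 489) = 1/(8 - 489) = 1/(-481) = -1/481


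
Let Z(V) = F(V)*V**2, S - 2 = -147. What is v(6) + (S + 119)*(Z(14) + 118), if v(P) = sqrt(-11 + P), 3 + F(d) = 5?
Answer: -13260 + I*sqrt(5) ≈ -13260.0 + 2.2361*I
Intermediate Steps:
F(d) = 2 (F(d) = -3 + 5 = 2)
S = -145 (S = 2 - 147 = -145)
Z(V) = 2*V**2
v(6) + (S + 119)*(Z(14) + 118) = sqrt(-11 + 6) + (-145 + 119)*(2*14**2 + 118) = sqrt(-5) - 26*(2*196 + 118) = I*sqrt(5) - 26*(392 + 118) = I*sqrt(5) - 26*510 = I*sqrt(5) - 13260 = -13260 + I*sqrt(5)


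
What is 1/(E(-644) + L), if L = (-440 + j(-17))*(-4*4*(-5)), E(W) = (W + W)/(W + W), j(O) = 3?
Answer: -1/34959 ≈ -2.8605e-5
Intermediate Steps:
E(W) = 1 (E(W) = (2*W)/((2*W)) = (2*W)*(1/(2*W)) = 1)
L = -34960 (L = (-440 + 3)*(-4*4*(-5)) = -(-6992)*(-5) = -437*80 = -34960)
1/(E(-644) + L) = 1/(1 - 34960) = 1/(-34959) = -1/34959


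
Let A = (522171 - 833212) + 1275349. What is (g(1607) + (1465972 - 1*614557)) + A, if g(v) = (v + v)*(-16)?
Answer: 1764299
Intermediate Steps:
g(v) = -32*v (g(v) = (2*v)*(-16) = -32*v)
A = 964308 (A = -311041 + 1275349 = 964308)
(g(1607) + (1465972 - 1*614557)) + A = (-32*1607 + (1465972 - 1*614557)) + 964308 = (-51424 + (1465972 - 614557)) + 964308 = (-51424 + 851415) + 964308 = 799991 + 964308 = 1764299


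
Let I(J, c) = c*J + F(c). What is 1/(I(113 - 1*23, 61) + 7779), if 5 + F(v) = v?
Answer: 1/13325 ≈ 7.5047e-5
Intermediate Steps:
F(v) = -5 + v
I(J, c) = -5 + c + J*c (I(J, c) = c*J + (-5 + c) = J*c + (-5 + c) = -5 + c + J*c)
1/(I(113 - 1*23, 61) + 7779) = 1/((-5 + 61 + (113 - 1*23)*61) + 7779) = 1/((-5 + 61 + (113 - 23)*61) + 7779) = 1/((-5 + 61 + 90*61) + 7779) = 1/((-5 + 61 + 5490) + 7779) = 1/(5546 + 7779) = 1/13325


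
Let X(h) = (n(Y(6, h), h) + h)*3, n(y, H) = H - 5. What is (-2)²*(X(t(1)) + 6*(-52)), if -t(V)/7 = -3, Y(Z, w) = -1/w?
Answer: -804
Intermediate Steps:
t(V) = 21 (t(V) = -7*(-3) = 21)
n(y, H) = -5 + H
X(h) = -15 + 6*h (X(h) = ((-5 + h) + h)*3 = (-5 + 2*h)*3 = -15 + 6*h)
(-2)²*(X(t(1)) + 6*(-52)) = (-2)²*((-15 + 6*21) + 6*(-52)) = 4*((-15 + 126) - 312) = 4*(111 - 312) = 4*(-201) = -804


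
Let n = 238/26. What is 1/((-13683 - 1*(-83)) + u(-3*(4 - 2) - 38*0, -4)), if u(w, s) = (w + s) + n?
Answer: -13/176811 ≈ -7.3525e-5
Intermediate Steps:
n = 119/13 (n = 238*(1/26) = 119/13 ≈ 9.1538)
u(w, s) = 119/13 + s + w (u(w, s) = (w + s) + 119/13 = (s + w) + 119/13 = 119/13 + s + w)
1/((-13683 - 1*(-83)) + u(-3*(4 - 2) - 38*0, -4)) = 1/((-13683 - 1*(-83)) + (119/13 - 4 + (-3*(4 - 2) - 38*0))) = 1/((-13683 + 83) + (119/13 - 4 + (-3*2 - 1*0))) = 1/(-13600 + (119/13 - 4 + (-6 + 0))) = 1/(-13600 + (119/13 - 4 - 6)) = 1/(-13600 - 11/13) = 1/(-176811/13) = -13/176811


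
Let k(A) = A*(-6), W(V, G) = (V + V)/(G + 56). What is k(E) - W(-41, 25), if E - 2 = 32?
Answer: -16442/81 ≈ -202.99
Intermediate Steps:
W(V, G) = 2*V/(56 + G) (W(V, G) = (2*V)/(56 + G) = 2*V/(56 + G))
E = 34 (E = 2 + 32 = 34)
k(A) = -6*A
k(E) - W(-41, 25) = -6*34 - 2*(-41)/(56 + 25) = -204 - 2*(-41)/81 = -204 - 1*(-82/81) = -204 + 82/81 = -16442/81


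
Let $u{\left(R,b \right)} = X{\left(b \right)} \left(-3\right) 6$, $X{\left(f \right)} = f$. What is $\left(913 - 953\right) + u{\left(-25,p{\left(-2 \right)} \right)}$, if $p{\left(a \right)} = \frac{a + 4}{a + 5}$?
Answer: $-52$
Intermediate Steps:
$p{\left(a \right)} = \frac{4 + a}{5 + a}$
$u{\left(R,b \right)} = - 18 b$ ($u{\left(R,b \right)} = b \left(-3\right) 6 = - 3 b 6 = - 18 b$)
$\left(913 - 953\right) + u{\left(-25,p{\left(-2 \right)} \right)} = \left(913 - 953\right) - 18 \frac{4 - 2}{5 - 2} = -40 - 18 \cdot \frac{1}{3} \cdot 2 = -40 - 12 = -52$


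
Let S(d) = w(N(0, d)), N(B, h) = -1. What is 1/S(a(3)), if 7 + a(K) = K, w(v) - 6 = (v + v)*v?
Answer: 1/8 ≈ 0.12500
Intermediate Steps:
w(v) = 6 + 2*v**2 (w(v) = 6 + (v + v)*v = 6 + (2*v)*v = 6 + 2*v**2)
a(K) = -7 + K
S(d) = 8 (S(d) = 6 + 2*(-1)**2 = 6 + 2*1 = 6 + 2 = 8)
1/S(a(3)) = 1/8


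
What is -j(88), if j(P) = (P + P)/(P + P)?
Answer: -1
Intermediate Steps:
j(P) = 1 (j(P) = (2*P)/((2*P)) = (2*P)*(1/(2*P)) = 1)
-j(88) = -1*1 = -1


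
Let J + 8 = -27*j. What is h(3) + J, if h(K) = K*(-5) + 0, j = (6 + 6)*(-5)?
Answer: 1597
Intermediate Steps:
j = -60 (j = 12*(-5) = -60)
h(K) = -5*K (h(K) = -5*K + 0 = -5*K)
J = 1612 (J = -8 - 27*(-60) = -8 + 1620 = 1612)
h(3) + J = -5*3 + 1612 = -15 + 1612 = 1597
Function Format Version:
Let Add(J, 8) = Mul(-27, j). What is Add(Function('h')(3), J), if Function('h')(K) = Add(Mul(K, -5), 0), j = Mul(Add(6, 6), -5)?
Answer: 1597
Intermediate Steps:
j = -60 (j = Mul(12, -5) = -60)
Function('h')(K) = Mul(-5, K) (Function('h')(K) = Add(Mul(-5, K), 0) = Mul(-5, K))
J = 1612 (J = Add(-8, Mul(-27, -60)) = Add(-8, 1620) = 1612)
Add(Function('h')(3), J) = Add(Mul(-5, 3), 1612) = Add(-15, 1612) = 1597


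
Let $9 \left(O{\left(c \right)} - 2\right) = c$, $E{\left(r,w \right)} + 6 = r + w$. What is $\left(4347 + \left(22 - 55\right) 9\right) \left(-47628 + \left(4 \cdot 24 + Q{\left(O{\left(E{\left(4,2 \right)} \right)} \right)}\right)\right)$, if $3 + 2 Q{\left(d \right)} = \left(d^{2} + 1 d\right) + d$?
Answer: $-192494475$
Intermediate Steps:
$E{\left(r,w \right)} = -6 + r + w$ ($E{\left(r,w \right)} = -6 + \left(r + w\right) = -6 + r + w$)
$O{\left(c \right)} = 2 + \frac{c}{9}$
$Q{\left(d \right)} = - \frac{3}{2} + d + \frac{d^{2}}{2}$ ($Q{\left(d \right)} = - \frac{3}{2} + \frac{\left(d^{2} + 1 d\right) + d}{2} = - \frac{3}{2} + \frac{\left(d^{2} + d\right) + d}{2} = - \frac{3}{2} + \frac{\left(d + d^{2}\right) + d}{2} = - \frac{3}{2} + \frac{d^{2} + 2 d}{2} = - \frac{3}{2} + \left(d + \frac{d^{2}}{2}\right) = - \frac{3}{2} + d + \frac{d^{2}}{2}$)
$\left(4347 + \left(22 - 55\right) 9\right) \left(-47628 + \left(4 \cdot 24 + Q{\left(O{\left(E{\left(4,2 \right)} \right)} \right)}\right)\right) = \left(4347 + \left(22 - 55\right) 9\right) \left(-47628 + \left(4 \cdot 24 + \left(- \frac{3}{2} + \left(2 + \frac{-6 + 4 + 2}{9}\right) + \frac{\left(2 + \frac{-6 + 4 + 2}{9}\right)^{2}}{2}\right)\right)\right) = \left(4347 - 297\right) \left(-47628 + \left(96 + \left(- \frac{3}{2} + \left(2 + \frac{1}{9} \cdot 0\right) + \frac{\left(2 + \frac{1}{9} \cdot 0\right)^{2}}{2}\right)\right)\right) = \left(4347 - 297\right) \left(-47628 + \left(96 + \left(- \frac{3}{2} + \left(2 + 0\right) + \frac{\left(2 + 0\right)^{2}}{2}\right)\right)\right) = 4050 \left(-47628 + \left(96 + \left(- \frac{3}{2} + 2 + \frac{2^{2}}{2}\right)\right)\right) = 4050 \left(-47628 + \left(96 + \left(- \frac{3}{2} + 2 + \frac{1}{2} \cdot 4\right)\right)\right) = 4050 \left(-47628 + \left(96 + \left(- \frac{3}{2} + 2 + 2\right)\right)\right) = 4050 \left(-47628 + \left(96 + \frac{5}{2}\right)\right) = 4050 \left(-47628 + \frac{197}{2}\right) = 4050 \left(- \frac{95059}{2}\right) = -192494475$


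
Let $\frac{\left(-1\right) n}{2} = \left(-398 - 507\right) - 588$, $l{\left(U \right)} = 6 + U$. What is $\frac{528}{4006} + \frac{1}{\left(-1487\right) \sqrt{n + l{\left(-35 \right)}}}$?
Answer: $\frac{264}{2003} - \frac{\sqrt{2957}}{4397059} \approx 0.13179$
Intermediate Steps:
$n = 2986$ ($n = - 2 \left(\left(-398 - 507\right) - 588\right) = - 2 \left(-905 - 588\right) = \left(-2\right) \left(-1493\right) = 2986$)
$\frac{528}{4006} + \frac{1}{\left(-1487\right) \sqrt{n + l{\left(-35 \right)}}} = \frac{528}{4006} + \frac{1}{\left(-1487\right) \sqrt{2986 + \left(6 - 35\right)}} = 528 \cdot \frac{1}{4006} - \frac{1}{1487 \sqrt{2986 - 29}} = \frac{264}{2003} - \frac{1}{1487 \sqrt{2957}} = \frac{264}{2003} - \frac{\frac{1}{2957} \sqrt{2957}}{1487} = \frac{264}{2003} - \frac{\sqrt{2957}}{4397059}$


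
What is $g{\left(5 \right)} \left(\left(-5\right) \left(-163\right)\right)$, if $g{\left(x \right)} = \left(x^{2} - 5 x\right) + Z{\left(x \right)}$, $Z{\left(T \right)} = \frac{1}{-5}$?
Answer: $-163$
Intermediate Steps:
$Z{\left(T \right)} = - \frac{1}{5}$
$g{\left(x \right)} = - \frac{1}{5} + x^{2} - 5 x$ ($g{\left(x \right)} = \left(x^{2} - 5 x\right) - \frac{1}{5} = - \frac{1}{5} + x^{2} - 5 x$)
$g{\left(5 \right)} \left(\left(-5\right) \left(-163\right)\right) = \left(- \frac{1}{5} + 5^{2} - 25\right) \left(\left(-5\right) \left(-163\right)\right) = \left(- \frac{1}{5} + 25 - 25\right) 815 = \left(- \frac{1}{5}\right) 815 = -163$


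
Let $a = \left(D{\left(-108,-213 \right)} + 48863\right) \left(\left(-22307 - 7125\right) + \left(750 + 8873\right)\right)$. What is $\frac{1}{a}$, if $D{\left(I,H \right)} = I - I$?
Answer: $- \frac{1}{967927167} \approx -1.0331 \cdot 10^{-9}$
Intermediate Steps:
$D{\left(I,H \right)} = 0$
$a = -967927167$ ($a = \left(0 + 48863\right) \left(\left(-22307 - 7125\right) + \left(750 + 8873\right)\right) = 48863 \left(-29432 + 9623\right) = 48863 \left(-19809\right) = -967927167$)
$\frac{1}{a} = \frac{1}{-967927167} = - \frac{1}{967927167}$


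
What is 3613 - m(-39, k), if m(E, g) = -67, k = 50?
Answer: 3680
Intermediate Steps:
3613 - m(-39, k) = 3613 - 1*(-67) = 3613 + 67 = 3680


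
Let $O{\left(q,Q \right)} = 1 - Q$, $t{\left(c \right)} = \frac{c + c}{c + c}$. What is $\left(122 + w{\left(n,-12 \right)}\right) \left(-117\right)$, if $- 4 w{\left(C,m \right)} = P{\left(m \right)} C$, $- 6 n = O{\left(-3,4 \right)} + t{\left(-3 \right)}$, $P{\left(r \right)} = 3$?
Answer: $- \frac{56979}{4} \approx -14245.0$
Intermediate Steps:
$t{\left(c \right)} = 1$ ($t{\left(c \right)} = \frac{2 c}{2 c} = 2 c \frac{1}{2 c} = 1$)
$n = \frac{1}{3}$ ($n = - \frac{\left(1 - 4\right) + 1}{6} = - \frac{-3 + 1}{6} = \left(- \frac{1}{6}\right) \left(-2\right) = \frac{1}{3} \approx 0.33333$)
$w{\left(C,m \right)} = - \frac{3 C}{4}$
$\left(122 + w{\left(n,-12 \right)}\right) \left(-117\right) = \left(122 - \frac{1}{4}\right) \left(-117\right) = \frac{487}{4} \left(-117\right) = - \frac{56979}{4}$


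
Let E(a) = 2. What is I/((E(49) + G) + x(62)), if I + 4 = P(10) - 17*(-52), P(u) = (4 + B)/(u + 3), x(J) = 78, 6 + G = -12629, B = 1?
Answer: -763/10881 ≈ -0.070122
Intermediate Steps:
G = -12635 (G = -6 - 12629 = -12635)
P(u) = 5/(3 + u) (P(u) = (4 + 1)/(u + 3) = 5/(3 + u))
I = 11445/13 (I = -4 + (5/(3 + 10) - 17*(-52)) = -4 + (5/13 + 884) = -4 + 11497/13 = 11445/13 ≈ 880.38)
I/((E(49) + G) + x(62)) = 11445/(13*((2 - 12635) + 78)) = 11445/(13*(-12633 + 78)) = (11445/13)/(-12555) = (11445/13)*(-1/12555) = -763/10881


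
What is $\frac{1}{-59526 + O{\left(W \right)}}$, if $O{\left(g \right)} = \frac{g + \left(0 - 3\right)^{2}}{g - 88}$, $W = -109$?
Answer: $- \frac{197}{11726522} \approx -1.68 \cdot 10^{-5}$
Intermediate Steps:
$O{\left(g \right)} = \frac{9 + g}{-88 + g}$ ($O{\left(g \right)} = \frac{g + \left(-3\right)^{2}}{-88 + g} = \frac{g + 9}{-88 + g} = \frac{9 + g}{-88 + g}$)
$\frac{1}{-59526 + O{\left(W \right)}} = \frac{1}{-59526 + \frac{9 - 109}{-88 - 109}} = \frac{1}{-59526 + \frac{1}{-197} \left(-100\right)} = \frac{1}{-59526 - - \frac{100}{197}} = \frac{1}{-59526 + \frac{100}{197}} = \frac{1}{- \frac{11726522}{197}} = - \frac{197}{11726522}$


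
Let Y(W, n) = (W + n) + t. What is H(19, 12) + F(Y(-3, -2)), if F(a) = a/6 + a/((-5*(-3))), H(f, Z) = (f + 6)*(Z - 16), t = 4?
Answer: -3007/30 ≈ -100.23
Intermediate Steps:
H(f, Z) = (-16 + Z)*(6 + f) (H(f, Z) = (6 + f)*(-16 + Z) = (-16 + Z)*(6 + f))
Y(W, n) = 4 + W + n (Y(W, n) = (W + n) + 4 = 4 + W + n)
F(a) = 7*a/30 (F(a) = a*(⅙) + a/15 = a/6 + a*(1/15) = a/6 + a/15 = 7*a/30)
H(19, 12) + F(Y(-3, -2)) = (-96 - 16*19 + 6*12 + 12*19) + 7*(4 - 3 - 2)/30 = (-96 - 304 + 72 + 228) + (7/30)*(-1) = -100 - 7/30 = -3007/30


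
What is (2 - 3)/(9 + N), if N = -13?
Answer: ¼ ≈ 0.25000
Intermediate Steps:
(2 - 3)/(9 + N) = (2 - 3)/(9 - 13) = -1/(-4) = -1*(-¼) = ¼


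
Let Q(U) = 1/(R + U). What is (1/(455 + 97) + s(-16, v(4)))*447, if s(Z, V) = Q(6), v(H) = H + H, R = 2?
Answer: 5215/92 ≈ 56.685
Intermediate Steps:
v(H) = 2*H
Q(U) = 1/(2 + U)
s(Z, V) = ⅛ (s(Z, V) = 1/(2 + 6) = 1/8 = ⅛)
(1/(455 + 97) + s(-16, v(4)))*447 = (1/(455 + 97) + ⅛)*447 = (1/552 + ⅛)*447 = (35/276)*447 = 5215/92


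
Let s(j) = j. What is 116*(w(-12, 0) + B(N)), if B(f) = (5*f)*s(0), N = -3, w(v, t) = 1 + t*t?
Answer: 116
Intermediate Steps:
w(v, t) = 1 + t²
B(f) = 0 (B(f) = (5*f)*0 = 0)
116*(w(-12, 0) + B(N)) = 116*((1 + 0²) + 0) = 116*((1 + 0) + 0) = 116*(1 + 0) = 116*1 = 116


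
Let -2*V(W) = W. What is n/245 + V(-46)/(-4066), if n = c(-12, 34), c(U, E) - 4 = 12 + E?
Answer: 39533/199234 ≈ 0.19843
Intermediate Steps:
V(W) = -W/2
c(U, E) = 16 + E (c(U, E) = 4 + (12 + E) = 16 + E)
n = 50 (n = 16 + 34 = 50)
n/245 + V(-46)/(-4066) = 50/245 - ½*(-46)/(-4066) = 50*(1/245) + 23*(-1/4066) = 10/49 - 23/4066 = 39533/199234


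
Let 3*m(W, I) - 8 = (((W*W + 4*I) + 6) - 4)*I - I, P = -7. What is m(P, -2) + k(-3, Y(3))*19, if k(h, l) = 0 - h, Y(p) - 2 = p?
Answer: 95/3 ≈ 31.667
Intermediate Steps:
Y(p) = 2 + p
m(W, I) = 8/3 - I/3 + I*(2 + W² + 4*I)/3 (m(W, I) = 8/3 + ((((W*W + 4*I) + 6) - 4)*I - I)/3 = 8/3 + ((((W² + 4*I) + 6) - 4)*I - I)/3 = 8/3 + (((6 + W² + 4*I) - 4)*I - I)/3 = 8/3 + ((2 + W² + 4*I)*I - I)/3 = 8/3 + (I*(2 + W² + 4*I) - I)/3 = 8/3 + (-I + I*(2 + W² + 4*I))/3 = 8/3 + (-I/3 + I*(2 + W² + 4*I)/3) = 8/3 - I/3 + I*(2 + W² + 4*I)/3)
k(h, l) = -h
m(P, -2) + k(-3, Y(3))*19 = (8/3 + (⅓)*(-2) + (4/3)*(-2)² + (⅓)*(-2)*(-7)²) - 1*(-3)*19 = (8/3 - ⅔ + (4/3)*4 + (⅓)*(-2)*49) + 3*19 = (8/3 - ⅔ + 16/3 - 98/3) + 57 = -76/3 + 57 = 95/3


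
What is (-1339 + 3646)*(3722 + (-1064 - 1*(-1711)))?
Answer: 10079283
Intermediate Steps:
(-1339 + 3646)*(3722 + (-1064 - 1*(-1711))) = 2307*(3722 + (-1064 + 1711)) = 2307*(3722 + 647) = 2307*4369 = 10079283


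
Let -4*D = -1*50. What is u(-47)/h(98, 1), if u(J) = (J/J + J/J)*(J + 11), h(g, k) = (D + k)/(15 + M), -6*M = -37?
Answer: -1016/9 ≈ -112.89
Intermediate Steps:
D = 25/2 (D = -(-1)*50/4 = -¼*(-50) = 25/2 ≈ 12.500)
M = 37/6 (M = -⅙*(-37) = 37/6 ≈ 6.1667)
h(g, k) = 75/127 + 6*k/127 (h(g, k) = (25/2 + k)/(15 + 37/6) = (25/2 + k)/(127/6) = (25/2 + k)*(6/127) = 75/127 + 6*k/127)
u(J) = 22 + 2*J (u(J) = (1 + 1)*(11 + J) = 2*(11 + J) = 22 + 2*J)
u(-47)/h(98, 1) = (22 + 2*(-47))/(75/127 + (6/127)*1) = (22 - 94)/(75/127 + 6/127) = -72/81/127 = -72*127/81 = -1016/9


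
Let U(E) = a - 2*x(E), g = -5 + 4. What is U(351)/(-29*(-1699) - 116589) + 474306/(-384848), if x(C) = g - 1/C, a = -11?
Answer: -2801495080993/2273356595016 ≈ -1.2323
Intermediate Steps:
g = -1
x(C) = -1 - 1/C
U(E) = -11 - 2*(-1 - E)/E
U(351)/(-29*(-1699) - 116589) + 474306/(-384848) = (-9 + 2/351)/(-29*(-1699) - 116589) + 474306/(-384848) = (-9 + 2*(1/351))/(49271 - 116589) + 474306*(-1/384848) = (-9 + 2/351)/(-67318) - 237153/192424 = -3157/351*(-1/67318) - 237153/192424 = 3157/23628618 - 237153/192424 = -2801495080993/2273356595016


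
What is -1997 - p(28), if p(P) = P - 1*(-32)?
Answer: -2057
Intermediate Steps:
p(P) = 32 + P (p(P) = P + 32 = 32 + P)
-1997 - p(28) = -1997 - (32 + 28) = -1997 - 1*60 = -1997 - 60 = -2057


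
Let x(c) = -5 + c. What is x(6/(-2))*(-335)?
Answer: 2680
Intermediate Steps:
x(6/(-2))*(-335) = (-5 + 6/(-2))*(-335) = (-5 + 6*(-1/2))*(-335) = (-5 - 3)*(-335) = -8*(-335) = 2680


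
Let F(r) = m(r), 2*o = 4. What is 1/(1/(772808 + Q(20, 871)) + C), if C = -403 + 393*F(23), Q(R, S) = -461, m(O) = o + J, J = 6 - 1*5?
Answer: 772347/599341273 ≈ 0.0012887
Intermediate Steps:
o = 2 (o = (½)*4 = 2)
J = 1 (J = 6 - 5 = 1)
m(O) = 3 (m(O) = 2 + 1 = 3)
F(r) = 3
C = 776 (C = -403 + 393*3 = -403 + 1179 = 776)
1/(1/(772808 + Q(20, 871)) + C) = 1/(1/(772808 - 461) + 776) = 1/(1/772347 + 776) = 1/(599341273/772347) = 772347/599341273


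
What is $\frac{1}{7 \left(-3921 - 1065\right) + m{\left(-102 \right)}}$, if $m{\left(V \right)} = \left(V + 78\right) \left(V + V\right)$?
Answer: $- \frac{1}{30006} \approx -3.3327 \cdot 10^{-5}$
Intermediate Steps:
$m{\left(V \right)} = 2 V \left(78 + V\right)$ ($m{\left(V \right)} = \left(78 + V\right) 2 V = 2 V \left(78 + V\right)$)
$\frac{1}{7 \left(-3921 - 1065\right) + m{\left(-102 \right)}} = \frac{1}{7 \left(-3921 - 1065\right) + 2 \left(-102\right) \left(78 - 102\right)} = \frac{1}{7 \left(-4986\right) + 2 \left(-102\right) \left(-24\right)} = \frac{1}{-34902 + 4896} = \frac{1}{-30006} = - \frac{1}{30006}$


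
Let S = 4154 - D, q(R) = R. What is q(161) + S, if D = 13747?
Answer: -9432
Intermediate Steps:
S = -9593 (S = 4154 - 1*13747 = 4154 - 13747 = -9593)
q(161) + S = 161 - 9593 = -9432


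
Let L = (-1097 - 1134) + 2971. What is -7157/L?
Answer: -7157/740 ≈ -9.6716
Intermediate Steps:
L = 740 (L = -2231 + 2971 = 740)
-7157/L = -7157/740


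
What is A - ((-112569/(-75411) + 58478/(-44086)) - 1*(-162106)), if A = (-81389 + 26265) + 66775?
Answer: -11909491280593/79156413 ≈ -1.5046e+5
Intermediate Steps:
A = 11651 (A = -55124 + 66775 = 11651)
A - ((-112569/(-75411) + 58478/(-44086)) - 1*(-162106)) = 11651 - ((-112569/(-75411) + 58478/(-44086)) - 1*(-162106)) = 11651 - ((-112569*(-1/75411) + 58478*(-1/44086)) + 162106) = 11651 - ((37523/25137 - 4177/3149) + 162106) = 11651 - (13162678/79156413 + 162106) = 11651 - 1*12831742648456/79156413 = 11651 - 12831742648456/79156413 = -11909491280593/79156413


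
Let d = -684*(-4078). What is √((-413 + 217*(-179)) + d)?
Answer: 4*√171881 ≈ 1658.3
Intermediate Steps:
d = 2789352
√((-413 + 217*(-179)) + d) = √((-413 + 217*(-179)) + 2789352) = √((-413 - 38843) + 2789352) = √(-39256 + 2789352) = √2750096 = 4*√171881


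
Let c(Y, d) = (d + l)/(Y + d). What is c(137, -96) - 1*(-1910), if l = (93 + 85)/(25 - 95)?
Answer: 2737401/1435 ≈ 1907.6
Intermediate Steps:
l = -89/35 (l = 178/(-70) = 178*(-1/70) = -89/35 ≈ -2.5429)
c(Y, d) = (-89/35 + d)/(Y + d) (c(Y, d) = (d - 89/35)/(Y + d) = (-89/35 + d)/(Y + d))
c(137, -96) - 1*(-1910) = (-89/35 - 96)/(137 - 96) - 1*(-1910) = -3449/35/41 + 1910 = (1/41)*(-3449/35) + 1910 = -3449/1435 + 1910 = 2737401/1435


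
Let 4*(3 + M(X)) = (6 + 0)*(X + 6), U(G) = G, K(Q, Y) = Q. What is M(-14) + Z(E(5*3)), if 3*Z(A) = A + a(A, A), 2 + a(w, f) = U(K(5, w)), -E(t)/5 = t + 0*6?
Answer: -39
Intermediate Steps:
E(t) = -5*t (E(t) = -5*(t + 0*6) = -5*(t + 0) = -5*t)
a(w, f) = 3 (a(w, f) = -2 + 5 = 3)
M(X) = 6 + 3*X/2 (M(X) = -3 + ((6 + 0)*(X + 6))/4 = -3 + (6*(6 + X))/4 = -3 + (36 + 6*X)/4 = -3 + (9 + 3*X/2) = 6 + 3*X/2)
Z(A) = 1 + A/3 (Z(A) = (A + 3)/3 = (3 + A)/3 = 1 + A/3)
M(-14) + Z(E(5*3)) = (6 + (3/2)*(-14)) + (1 + (-25*3)/3) = (6 - 21) + (1 + (-5*15)/3) = -15 + (1 + (⅓)*(-75)) = -15 + (1 - 25) = -15 - 24 = -39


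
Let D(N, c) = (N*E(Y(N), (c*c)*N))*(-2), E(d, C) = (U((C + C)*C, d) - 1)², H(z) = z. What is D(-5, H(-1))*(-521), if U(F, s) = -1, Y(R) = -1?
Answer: -20840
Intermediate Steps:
E(d, C) = 4 (E(d, C) = (-1 - 1)² = (-2)² = 4)
D(N, c) = -8*N (D(N, c) = (N*4)*(-2) = (4*N)*(-2) = -8*N)
D(-5, H(-1))*(-521) = -8*(-5)*(-521) = 40*(-521) = -20840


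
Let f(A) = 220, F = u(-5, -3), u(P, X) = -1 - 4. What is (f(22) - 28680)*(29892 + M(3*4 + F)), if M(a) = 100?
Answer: -853572320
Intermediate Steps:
u(P, X) = -5
F = -5
(f(22) - 28680)*(29892 + M(3*4 + F)) = (220 - 28680)*(29892 + 100) = -28460*29992 = -853572320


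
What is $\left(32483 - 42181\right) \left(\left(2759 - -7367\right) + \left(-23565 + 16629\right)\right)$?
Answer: $-30936620$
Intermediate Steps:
$\left(32483 - 42181\right) \left(\left(2759 - -7367\right) + \left(-23565 + 16629\right)\right) = - 9698 \left(\left(2759 + 7367\right) - 6936\right) = - 9698 \left(10126 - 6936\right) = \left(-9698\right) 3190 = -30936620$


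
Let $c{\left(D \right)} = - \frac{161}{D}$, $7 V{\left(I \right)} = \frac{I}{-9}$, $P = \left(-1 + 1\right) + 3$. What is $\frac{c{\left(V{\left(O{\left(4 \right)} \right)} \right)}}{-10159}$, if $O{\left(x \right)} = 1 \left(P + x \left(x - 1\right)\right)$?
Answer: $- \frac{3381}{50795} \approx -0.066562$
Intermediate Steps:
$P = 3$ ($P = 0 + 3 = 3$)
$O{\left(x \right)} = 3 + x \left(-1 + x\right)$ ($O{\left(x \right)} = 1 \left(3 + x \left(x - 1\right)\right) = 1 \left(3 + x \left(-1 + x\right)\right) = 3 + x \left(-1 + x\right)$)
$V{\left(I \right)} = - \frac{I}{63}$ ($V{\left(I \right)} = \frac{I \frac{1}{-9}}{7} = \frac{I \left(- \frac{1}{9}\right)}{7} = \frac{\left(- \frac{1}{9}\right) I}{7} = - \frac{I}{63}$)
$\frac{c{\left(V{\left(O{\left(4 \right)} \right)} \right)}}{-10159} = \frac{\left(-161\right) \frac{1}{\left(- \frac{1}{63}\right) \left(3 + 4^{2} - 4\right)}}{-10159} = - \frac{161}{\left(- \frac{1}{63}\right) \left(3 + 16 - 4\right)} \left(- \frac{1}{10159}\right) = - \frac{161}{\left(- \frac{1}{63}\right) 15} \left(- \frac{1}{10159}\right) = - \frac{161}{- \frac{5}{21}} \left(- \frac{1}{10159}\right) = \left(-161\right) \left(- \frac{21}{5}\right) \left(- \frac{1}{10159}\right) = \frac{3381}{5} \left(- \frac{1}{10159}\right) = - \frac{3381}{50795}$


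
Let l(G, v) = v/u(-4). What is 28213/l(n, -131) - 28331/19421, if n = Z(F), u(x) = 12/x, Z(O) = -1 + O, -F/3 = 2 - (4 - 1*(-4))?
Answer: 1640062658/2544151 ≈ 644.64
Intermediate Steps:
F = 18 (F = -3*(2 - (4 - 1*(-4))) = -3*(2 - (4 + 4)) = -3*(2 - 1*8) = -3*(2 - 8) = -3*(-6) = 18)
n = 17 (n = -1 + 18 = 17)
l(G, v) = -v/3 (l(G, v) = v/((12/(-4))) = v/((12*(-1/4))) = v/(-3) = v*(-1/3) = -v/3)
28213/l(n, -131) - 28331/19421 = 28213/((-1/3*(-131))) - 28331/19421 = 28213/(131/3) - 28331*1/19421 = 28213*(3/131) - 28331/19421 = 84639/131 - 28331/19421 = 1640062658/2544151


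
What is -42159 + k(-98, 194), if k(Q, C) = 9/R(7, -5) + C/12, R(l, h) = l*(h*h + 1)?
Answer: -11504980/273 ≈ -42143.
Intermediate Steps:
R(l, h) = l*(1 + h**2) (R(l, h) = l*(h**2 + 1) = l*(1 + h**2))
k(Q, C) = 9/182 + C/12 (k(Q, C) = 9/((7*(1 + (-5)**2))) + C/12 = 9/((7*(1 + 25))) + C*(1/12) = 9/((7*26)) + C/12 = 9/182 + C/12)
-42159 + k(-98, 194) = -42159 + (9/182 + (1/12)*194) = -42159 + (9/182 + 97/6) = -42159 + 4427/273 = -11504980/273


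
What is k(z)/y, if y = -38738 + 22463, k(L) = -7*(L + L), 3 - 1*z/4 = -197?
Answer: 64/93 ≈ 0.68817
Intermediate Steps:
z = 800 (z = 12 - 4*(-197) = 12 + 788 = 800)
k(L) = -14*L
y = -16275
k(z)/y = -14*800/(-16275) = -11200*(-1/16275) = 64/93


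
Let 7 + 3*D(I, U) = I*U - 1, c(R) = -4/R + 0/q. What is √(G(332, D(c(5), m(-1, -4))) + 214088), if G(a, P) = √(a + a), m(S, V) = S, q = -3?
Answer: √(214088 + 2*√166) ≈ 462.72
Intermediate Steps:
c(R) = -4/R (c(R) = -4/R + 0/(-3) = -4/R + 0*(-⅓) = -4/R + 0 = -4/R)
D(I, U) = -8/3 + I*U/3 (D(I, U) = -7/3 + (I*U - 1)/3 = -7/3 + (-1 + I*U)/3 = -7/3 + (-⅓ + I*U/3) = -8/3 + I*U/3)
G(a, P) = √2*√a (G(a, P) = √(2*a) = √2*√a)
√(G(332, D(c(5), m(-1, -4))) + 214088) = √(√2*√332 + 214088) = √(√2*(2*√83) + 214088) = √(2*√166 + 214088) = √(214088 + 2*√166)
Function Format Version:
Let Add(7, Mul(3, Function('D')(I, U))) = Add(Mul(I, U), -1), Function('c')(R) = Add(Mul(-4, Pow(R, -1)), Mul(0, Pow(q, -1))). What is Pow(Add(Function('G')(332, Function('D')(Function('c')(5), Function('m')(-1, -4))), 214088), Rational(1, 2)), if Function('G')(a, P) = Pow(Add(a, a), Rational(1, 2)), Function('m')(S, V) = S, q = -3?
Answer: Pow(Add(214088, Mul(2, Pow(166, Rational(1, 2)))), Rational(1, 2)) ≈ 462.72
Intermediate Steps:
Function('c')(R) = Mul(-4, Pow(R, -1)) (Function('c')(R) = Add(Mul(-4, Pow(R, -1)), Mul(0, Pow(-3, -1))) = Add(Mul(-4, Pow(R, -1)), Mul(0, Rational(-1, 3))) = Add(Mul(-4, Pow(R, -1)), 0) = Mul(-4, Pow(R, -1)))
Function('D')(I, U) = Add(Rational(-8, 3), Mul(Rational(1, 3), I, U)) (Function('D')(I, U) = Add(Rational(-7, 3), Mul(Rational(1, 3), Add(Mul(I, U), -1))) = Add(Rational(-7, 3), Mul(Rational(1, 3), Add(-1, Mul(I, U)))) = Add(Rational(-7, 3), Add(Rational(-1, 3), Mul(Rational(1, 3), I, U))) = Add(Rational(-8, 3), Mul(Rational(1, 3), I, U)))
Function('G')(a, P) = Mul(Pow(2, Rational(1, 2)), Pow(a, Rational(1, 2))) (Function('G')(a, P) = Pow(Mul(2, a), Rational(1, 2)) = Mul(Pow(2, Rational(1, 2)), Pow(a, Rational(1, 2))))
Pow(Add(Function('G')(332, Function('D')(Function('c')(5), Function('m')(-1, -4))), 214088), Rational(1, 2)) = Pow(Add(Mul(Pow(2, Rational(1, 2)), Pow(332, Rational(1, 2))), 214088), Rational(1, 2)) = Pow(Add(Mul(Pow(2, Rational(1, 2)), Mul(2, Pow(83, Rational(1, 2)))), 214088), Rational(1, 2)) = Pow(Add(Mul(2, Pow(166, Rational(1, 2))), 214088), Rational(1, 2)) = Pow(Add(214088, Mul(2, Pow(166, Rational(1, 2)))), Rational(1, 2))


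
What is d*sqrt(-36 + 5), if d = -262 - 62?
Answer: -324*I*sqrt(31) ≈ -1804.0*I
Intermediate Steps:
d = -324
d*sqrt(-36 + 5) = -324*sqrt(-36 + 5) = -324*I*sqrt(31)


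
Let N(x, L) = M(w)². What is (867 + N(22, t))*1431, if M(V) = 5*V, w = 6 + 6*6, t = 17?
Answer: 64347777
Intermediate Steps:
w = 42 (w = 6 + 36 = 42)
N(x, L) = 44100 (N(x, L) = (5*42)² = 210² = 44100)
(867 + N(22, t))*1431 = (867 + 44100)*1431 = 44967*1431 = 64347777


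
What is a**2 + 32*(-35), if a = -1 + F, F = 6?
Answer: -1095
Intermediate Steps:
a = 5 (a = -1 + 6 = 5)
a**2 + 32*(-35) = 5**2 + 32*(-35) = 25 - 1120 = -1095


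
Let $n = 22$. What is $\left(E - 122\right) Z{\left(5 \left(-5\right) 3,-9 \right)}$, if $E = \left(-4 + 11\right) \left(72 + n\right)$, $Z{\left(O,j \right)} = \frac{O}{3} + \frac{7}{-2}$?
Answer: $-15276$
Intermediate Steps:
$Z{\left(O,j \right)} = - \frac{7}{2} + \frac{O}{3}$ ($Z{\left(O,j \right)} = O \frac{1}{3} + 7 \left(- \frac{1}{2}\right) = \frac{O}{3} - \frac{7}{2} = - \frac{7}{2} + \frac{O}{3}$)
$E = 658$ ($E = \left(-4 + 11\right) \left(72 + 22\right) = 7 \cdot 94 = 658$)
$\left(E - 122\right) Z{\left(5 \left(-5\right) 3,-9 \right)} = \left(658 - 122\right) \left(- \frac{7}{2} + \frac{5 \left(-5\right) 3}{3}\right) = 536 \left(- \frac{7}{2} + \frac{\left(-25\right) 3}{3}\right) = 536 \left(- \frac{7}{2} + \frac{1}{3} \left(-75\right)\right) = 536 \left(- \frac{7}{2} - 25\right) = 536 \left(- \frac{57}{2}\right) = -15276$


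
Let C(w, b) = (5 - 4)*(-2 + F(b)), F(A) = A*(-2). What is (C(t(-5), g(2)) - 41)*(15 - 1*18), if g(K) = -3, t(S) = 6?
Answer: 111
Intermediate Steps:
F(A) = -2*A
C(w, b) = -2 - 2*b (C(w, b) = (5 - 4)*(-2 - 2*b) = 1*(-2 - 2*b) = -2 - 2*b)
(C(t(-5), g(2)) - 41)*(15 - 1*18) = ((-2 - 2*(-3)) - 41)*(15 - 1*18) = ((-2 + 6) - 41)*(15 - 18) = (4 - 41)*(-3) = -37*(-3) = 111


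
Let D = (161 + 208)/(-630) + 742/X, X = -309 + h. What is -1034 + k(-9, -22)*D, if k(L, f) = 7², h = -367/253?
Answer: -231668207/196360 ≈ -1179.8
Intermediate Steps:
h = -367/253 (h = -367*1/253 = -367/253 ≈ -1.4506)
k(L, f) = 49
X = -78544/253 (X = -309 - 367/253 = -78544/253 ≈ -310.45)
D = -4090281/1374520 (D = (161 + 208)/(-630) + 742/(-78544/253) = 369*(-1/630) + 742*(-253/78544) = -41/70 - 93863/39272 = -4090281/1374520 ≈ -2.9758)
-1034 + k(-9, -22)*D = -1034 + 49*(-4090281/1374520) = -1034 - 28631967/196360 = -231668207/196360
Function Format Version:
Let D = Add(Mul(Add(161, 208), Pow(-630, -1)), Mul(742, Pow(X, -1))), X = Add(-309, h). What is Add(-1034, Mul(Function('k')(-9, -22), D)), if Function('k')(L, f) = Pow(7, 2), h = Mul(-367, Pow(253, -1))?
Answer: Rational(-231668207, 196360) ≈ -1179.8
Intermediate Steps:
h = Rational(-367, 253) (h = Mul(-367, Rational(1, 253)) = Rational(-367, 253) ≈ -1.4506)
Function('k')(L, f) = 49
X = Rational(-78544, 253) (X = Add(-309, Rational(-367, 253)) = Rational(-78544, 253) ≈ -310.45)
D = Rational(-4090281, 1374520) (D = Add(Mul(Add(161, 208), Pow(-630, -1)), Mul(742, Pow(Rational(-78544, 253), -1))) = Add(Mul(369, Rational(-1, 630)), Mul(742, Rational(-253, 78544))) = Add(Rational(-41, 70), Rational(-93863, 39272)) = Rational(-4090281, 1374520) ≈ -2.9758)
Add(-1034, Mul(Function('k')(-9, -22), D)) = Add(-1034, Mul(49, Rational(-4090281, 1374520))) = Add(-1034, Rational(-28631967, 196360)) = Rational(-231668207, 196360)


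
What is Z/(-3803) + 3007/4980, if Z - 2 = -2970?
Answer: 26216261/18938940 ≈ 1.3843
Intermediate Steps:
Z = -2968 (Z = 2 - 2970 = -2968)
Z/(-3803) + 3007/4980 = -2968/(-3803) + 3007/4980 = -2968*(-1/3803) + 3007*(1/4980) = 2968/3803 + 3007/4980 = 26216261/18938940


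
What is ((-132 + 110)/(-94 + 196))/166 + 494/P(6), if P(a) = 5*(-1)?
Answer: -4182259/42330 ≈ -98.801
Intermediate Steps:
P(a) = -5
((-132 + 110)/(-94 + 196))/166 + 494/P(6) = ((-132 + 110)/(-94 + 196))/166 + 494/(-5) = -22/102*(1/166) + 494*(-1/5) = -22*1/102*(1/166) - 494/5 = -11/51*1/166 - 494/5 = -11/8466 - 494/5 = -4182259/42330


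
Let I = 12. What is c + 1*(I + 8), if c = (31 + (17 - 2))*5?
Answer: 250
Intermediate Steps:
c = 230 (c = (31 + 15)*5 = 46*5 = 230)
c + 1*(I + 8) = 230 + 1*(12 + 8) = 230 + 1*20 = 230 + 20 = 250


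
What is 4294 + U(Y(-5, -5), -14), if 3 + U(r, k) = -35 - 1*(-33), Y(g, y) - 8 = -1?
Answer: 4289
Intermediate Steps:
Y(g, y) = 7 (Y(g, y) = 8 - 1 = 7)
U(r, k) = -5 (U(r, k) = -3 + (-35 - 1*(-33)) = -3 + (-35 + 33) = -3 - 2 = -5)
4294 + U(Y(-5, -5), -14) = 4294 - 5 = 4289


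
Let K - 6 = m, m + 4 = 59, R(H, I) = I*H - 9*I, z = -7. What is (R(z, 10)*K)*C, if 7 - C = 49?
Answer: 409920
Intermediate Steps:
C = -42 (C = 7 - 1*49 = 7 - 49 = -42)
R(H, I) = -9*I + H*I (R(H, I) = H*I - 9*I = -9*I + H*I)
m = 55 (m = -4 + 59 = 55)
K = 61 (K = 6 + 55 = 61)
(R(z, 10)*K)*C = ((10*(-9 - 7))*61)*(-42) = ((10*(-16))*61)*(-42) = -160*61*(-42) = -9760*(-42) = 409920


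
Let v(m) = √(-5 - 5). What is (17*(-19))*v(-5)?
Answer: -323*I*√10 ≈ -1021.4*I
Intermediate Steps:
v(m) = I*√10 (v(m) = √(-10) = I*√10)
(17*(-19))*v(-5) = (17*(-19))*(I*√10) = -323*I*√10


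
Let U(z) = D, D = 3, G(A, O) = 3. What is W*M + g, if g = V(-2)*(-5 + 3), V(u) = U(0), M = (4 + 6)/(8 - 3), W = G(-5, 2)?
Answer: 0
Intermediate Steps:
W = 3
U(z) = 3
M = 2 (M = 10/5 = 10*(1/5) = 2)
V(u) = 3
g = -6 (g = 3*(-5 + 3) = 3*(-2) = -6)
W*M + g = 3*2 - 6 = 6 - 6 = 0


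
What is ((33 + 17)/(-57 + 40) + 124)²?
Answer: 4235364/289 ≈ 14655.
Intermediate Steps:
((33 + 17)/(-57 + 40) + 124)² = (50/(-17) + 124)² = (50*(-1/17) + 124)² = (-50/17 + 124)² = (2058/17)² = 4235364/289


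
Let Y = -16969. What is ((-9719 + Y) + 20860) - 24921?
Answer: -30749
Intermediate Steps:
((-9719 + Y) + 20860) - 24921 = ((-9719 - 16969) + 20860) - 24921 = (-26688 + 20860) - 24921 = -5828 - 24921 = -30749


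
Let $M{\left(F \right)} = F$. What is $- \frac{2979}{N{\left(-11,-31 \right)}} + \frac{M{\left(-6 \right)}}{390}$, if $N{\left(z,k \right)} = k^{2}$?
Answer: $- \frac{194596}{62465} \approx -3.1153$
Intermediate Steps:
$- \frac{2979}{N{\left(-11,-31 \right)}} + \frac{M{\left(-6 \right)}}{390} = - \frac{2979}{\left(-31\right)^{2}} - \frac{6}{390} = - \frac{2979}{961} - \frac{1}{65} = - \frac{194596}{62465}$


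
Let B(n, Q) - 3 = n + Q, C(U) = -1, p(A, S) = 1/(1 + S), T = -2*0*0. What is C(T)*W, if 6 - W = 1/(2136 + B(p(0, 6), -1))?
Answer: -89795/14967 ≈ -5.9995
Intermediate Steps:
T = 0 (T = 0*0 = 0)
B(n, Q) = 3 + Q + n (B(n, Q) = 3 + (n + Q) = 3 + (Q + n) = 3 + Q + n)
W = 89795/14967 (W = 6 - 1/(2136 + (3 - 1 + 1/(1 + 6))) = 6 - 1/(2136 + (3 - 1 + 1/7)) = 6 - 1/(2136 + 15/7) = 6 - 1/14967/7 = 6 - 1*7/14967 = 6 - 7/14967 = 89795/14967 ≈ 5.9995)
C(T)*W = -1*89795/14967 = -89795/14967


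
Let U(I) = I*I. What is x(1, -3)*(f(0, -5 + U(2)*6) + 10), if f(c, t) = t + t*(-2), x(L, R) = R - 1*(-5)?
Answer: -18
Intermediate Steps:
U(I) = I²
x(L, R) = 5 + R (x(L, R) = R + 5 = 5 + R)
f(c, t) = -t (f(c, t) = t - 2*t = -t)
x(1, -3)*(f(0, -5 + U(2)*6) + 10) = (5 - 3)*(-(-5 + 2²*6) + 10) = 2*(-(-5 + 4*6) + 10) = 2*(-(-5 + 24) + 10) = 2*(-1*19 + 10) = 2*(-19 + 10) = 2*(-9) = -18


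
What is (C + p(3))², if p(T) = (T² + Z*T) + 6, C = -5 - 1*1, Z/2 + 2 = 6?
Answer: 1089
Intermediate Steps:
Z = 8 (Z = -4 + 2*6 = -4 + 12 = 8)
C = -6 (C = -5 - 1 = -6)
p(T) = 6 + T² + 8*T (p(T) = (T² + 8*T) + 6 = 6 + T² + 8*T)
(C + p(3))² = (-6 + (6 + 3² + 8*3))² = (-6 + (6 + 9 + 24))² = (-6 + 39)² = 33² = 1089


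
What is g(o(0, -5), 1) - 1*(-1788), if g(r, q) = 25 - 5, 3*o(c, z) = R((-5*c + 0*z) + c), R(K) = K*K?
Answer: 1808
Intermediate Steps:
R(K) = K²
o(c, z) = 16*c²/3 (o(c, z) = ((-5*c + 0*z) + c)²/3 = ((-5*c + 0) + c)²/3 = (-5*c + c)²/3 = (-4*c)²/3 = (16*c²)/3 = 16*c²/3)
g(r, q) = 20
g(o(0, -5), 1) - 1*(-1788) = 20 - 1*(-1788) = 20 + 1788 = 1808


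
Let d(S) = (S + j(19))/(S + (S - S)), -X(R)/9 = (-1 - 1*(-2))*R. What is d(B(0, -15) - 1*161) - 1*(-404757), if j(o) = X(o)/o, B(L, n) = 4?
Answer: 63547015/157 ≈ 4.0476e+5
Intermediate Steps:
X(R) = -9*R (X(R) = -9*(-1 - 1*(-2))*R = -9*(-1 + 2)*R = -9*R)
j(o) = -9 (j(o) = (-9*o)/o = -9)
d(S) = (-9 + S)/S (d(S) = (S - 9)/(S + (S - S)) = (-9 + S)/(S + 0) = (-9 + S)/S)
d(B(0, -15) - 1*161) - 1*(-404757) = (-9 + (4 - 1*161))/(4 - 1*161) - 1*(-404757) = (-9 + (4 - 161))/(4 - 161) + 404757 = (-9 - 157)/(-157) + 404757 = -1/157*(-166) + 404757 = 166/157 + 404757 = 63547015/157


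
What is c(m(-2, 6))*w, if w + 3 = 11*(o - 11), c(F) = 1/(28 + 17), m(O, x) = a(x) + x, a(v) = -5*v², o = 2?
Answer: -34/15 ≈ -2.2667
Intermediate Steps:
m(O, x) = x - 5*x² (m(O, x) = -5*x² + x = x - 5*x²)
c(F) = 1/45
w = -102 (w = -3 + 11*(2 - 11) = -3 + 11*(-9) = -3 - 99 = -102)
c(m(-2, 6))*w = (1/45)*(-102) = -34/15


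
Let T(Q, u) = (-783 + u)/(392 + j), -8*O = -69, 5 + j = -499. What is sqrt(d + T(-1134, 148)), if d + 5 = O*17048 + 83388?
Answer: sqrt(180655293)/28 ≈ 480.03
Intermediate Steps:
j = -504 (j = -5 - 499 = -504)
O = 69/8 (O = -1/8*(-69) = 69/8 ≈ 8.6250)
T(Q, u) = 783/112 - u/112 (T(Q, u) = (-783 + u)/(392 - 504) = (-783 + u)/(-112) = (-783 + u)*(-1/112) = 783/112 - u/112)
d = 230422 (d = -5 + ((69/8)*17048 + 83388) = -5 + (147039 + 83388) = -5 + 230427 = 230422)
sqrt(d + T(-1134, 148)) = sqrt(230422 + (783/112 - 1/112*148)) = sqrt(230422 + (783/112 - 37/28)) = sqrt(230422 + 635/112) = sqrt(25807899/112) = sqrt(180655293)/28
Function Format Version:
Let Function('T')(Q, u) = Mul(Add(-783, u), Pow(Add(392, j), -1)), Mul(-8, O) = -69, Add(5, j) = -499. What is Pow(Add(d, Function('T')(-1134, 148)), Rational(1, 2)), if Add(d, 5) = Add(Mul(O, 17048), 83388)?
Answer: Mul(Rational(1, 28), Pow(180655293, Rational(1, 2))) ≈ 480.03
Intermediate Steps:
j = -504 (j = Add(-5, -499) = -504)
O = Rational(69, 8) (O = Mul(Rational(-1, 8), -69) = Rational(69, 8) ≈ 8.6250)
Function('T')(Q, u) = Add(Rational(783, 112), Mul(Rational(-1, 112), u)) (Function('T')(Q, u) = Mul(Add(-783, u), Pow(Add(392, -504), -1)) = Mul(Add(-783, u), Pow(-112, -1)) = Mul(Add(-783, u), Rational(-1, 112)) = Add(Rational(783, 112), Mul(Rational(-1, 112), u)))
d = 230422 (d = Add(-5, Add(Mul(Rational(69, 8), 17048), 83388)) = Add(-5, Add(147039, 83388)) = Add(-5, 230427) = 230422)
Pow(Add(d, Function('T')(-1134, 148)), Rational(1, 2)) = Pow(Add(230422, Add(Rational(783, 112), Mul(Rational(-1, 112), 148))), Rational(1, 2)) = Pow(Add(230422, Add(Rational(783, 112), Rational(-37, 28))), Rational(1, 2)) = Pow(Add(230422, Rational(635, 112)), Rational(1, 2)) = Pow(Rational(25807899, 112), Rational(1, 2)) = Mul(Rational(1, 28), Pow(180655293, Rational(1, 2)))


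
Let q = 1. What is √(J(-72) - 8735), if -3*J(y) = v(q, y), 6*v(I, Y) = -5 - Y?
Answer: I*√314594/6 ≈ 93.481*I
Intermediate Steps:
v(I, Y) = -⅚ - Y/6 (v(I, Y) = (-5 - Y)/6 = -⅚ - Y/6)
J(y) = 5/18 + y/18 (J(y) = -(-⅚ - y/6)/3 = 5/18 + y/18)
√(J(-72) - 8735) = √((5/18 + (1/18)*(-72)) - 8735) = √((5/18 - 4) - 8735) = √(-67/18 - 8735) = √(-157297/18) = I*√314594/6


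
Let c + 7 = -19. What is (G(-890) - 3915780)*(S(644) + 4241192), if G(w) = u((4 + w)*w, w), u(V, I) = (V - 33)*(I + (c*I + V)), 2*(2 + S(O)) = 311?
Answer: 2711533212107376125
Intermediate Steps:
c = -26 (c = -7 - 19 = -26)
S(O) = 307/2 (S(O) = -2 + (½)*311 = -2 + 311/2 = 307/2)
u(V, I) = (-33 + V)*(V - 25*I) (u(V, I) = (V - 33)*(I + (-26*I + V)) = (-33 + V)*(I + (V - 26*I)) = (-33 + V)*(V - 25*I))
G(w) = 825*w + w²*(4 + w)² - 33*w*(4 + w) - 25*w²*(4 + w) (G(w) = ((4 + w)*w)² - 33*(4 + w)*w + 825*w - 25*w*(4 + w)*w = (w*(4 + w))² - 33*w*(4 + w) + 825*w - 25*w*w*(4 + w) = w²*(4 + w)² - 33*w*(4 + w) + 825*w - 25*w²*(4 + w) = 825*w + w²*(4 + w)² - 33*w*(4 + w) - 25*w²*(4 + w))
(G(-890) - 3915780)*(S(644) + 4241192) = (-890*(693 + (-890)³ - 117*(-890) - 17*(-890)²) - 3915780)*(307/2 + 4241192) = (-890*(693 - 704969000 + 104130 - 17*792100) - 3915780)*(8482691/2) = (-890*(693 - 704969000 + 104130 - 13465700) - 3915780)*(8482691/2) = (-890*(-718329877) - 3915780)*(8482691/2) = (639313590530 - 3915780)*(8482691/2) = 639309674750*(8482691/2) = 2711533212107376125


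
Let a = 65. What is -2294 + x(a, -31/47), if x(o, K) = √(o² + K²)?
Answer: -2294 + √9333986/47 ≈ -2229.0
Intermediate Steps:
x(o, K) = √(K² + o²)
-2294 + x(a, -31/47) = -2294 + √((-31/47)² + 65²) = -2294 + √((-31*1/47)² + 4225) = -2294 + √((-31/47)² + 4225) = -2294 + √(961/2209 + 4225) = -2294 + √(9333986/2209) = -2294 + √9333986/47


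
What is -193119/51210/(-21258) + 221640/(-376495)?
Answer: -16080634109153/27324053843940 ≈ -0.58852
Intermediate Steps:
-193119/51210/(-21258) + 221640/(-376495) = -193119*1/51210*(-1/21258) + 221640*(-1/376495) = -64373/17070*(-1/21258) - 44328/75299 = 64373/362874060 - 44328/75299 = -16080634109153/27324053843940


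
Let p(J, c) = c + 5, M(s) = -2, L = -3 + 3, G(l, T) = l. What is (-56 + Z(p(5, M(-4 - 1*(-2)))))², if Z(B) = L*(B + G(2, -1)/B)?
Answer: 3136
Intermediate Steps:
L = 0
p(J, c) = 5 + c
Z(B) = 0 (Z(B) = 0*(B + 2/B) = 0)
(-56 + Z(p(5, M(-4 - 1*(-2)))))² = (-56 + 0)² = (-56)² = 3136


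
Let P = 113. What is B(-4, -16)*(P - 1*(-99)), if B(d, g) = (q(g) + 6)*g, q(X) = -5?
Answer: -3392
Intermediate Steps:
B(d, g) = g (B(d, g) = (-5 + 6)*g = 1*g = g)
B(-4, -16)*(P - 1*(-99)) = -16*(113 - 1*(-99)) = -16*(113 + 99) = -16*212 = -3392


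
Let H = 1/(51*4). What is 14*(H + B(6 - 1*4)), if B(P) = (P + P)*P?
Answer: 11431/102 ≈ 112.07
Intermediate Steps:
B(P) = 2*P² (B(P) = (2*P)*P = 2*P²)
H = 1/204 (H = (1/51)*(¼) = 1/204 ≈ 0.0049020)
14*(H + B(6 - 1*4)) = 14*(1/204 + 2*(6 - 1*4)²) = 14*(1/204 + 2*(6 - 4)²) = 14*(1/204 + 2*2²) = 14*(1/204 + 2*4) = 14*(1/204 + 8) = 14*(1633/204) = 11431/102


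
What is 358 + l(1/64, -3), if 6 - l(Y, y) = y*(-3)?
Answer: 355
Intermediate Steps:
l(Y, y) = 6 + 3*y (l(Y, y) = 6 - y*(-3) = 6 - (-3)*y = 6 + 3*y)
358 + l(1/64, -3) = 358 + (6 + 3*(-3)) = 358 + (6 - 9) = 358 - 3 = 355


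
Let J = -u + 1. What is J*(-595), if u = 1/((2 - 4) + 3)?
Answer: 0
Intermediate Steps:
u = 1 (u = 1/(-2 + 3) = 1/1 = 1)
J = 0 (J = -1*1 + 1 = -1 + 1 = 0)
J*(-595) = 0*(-595) = 0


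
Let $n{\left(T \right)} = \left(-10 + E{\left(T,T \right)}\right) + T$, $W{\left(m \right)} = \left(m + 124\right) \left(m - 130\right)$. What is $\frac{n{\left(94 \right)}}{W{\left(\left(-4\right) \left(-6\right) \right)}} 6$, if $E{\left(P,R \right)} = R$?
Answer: $- \frac{267}{3922} \approx -0.068078$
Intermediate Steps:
$W{\left(m \right)} = \left(-130 + m\right) \left(124 + m\right)$ ($W{\left(m \right)} = \left(124 + m\right) \left(-130 + m\right) = \left(-130 + m\right) \left(124 + m\right)$)
$n{\left(T \right)} = -10 + 2 T$ ($n{\left(T \right)} = \left(-10 + T\right) + T = -10 + 2 T$)
$\frac{n{\left(94 \right)}}{W{\left(\left(-4\right) \left(-6\right) \right)}} 6 = \frac{-10 + 2 \cdot 94}{-16120 + \left(\left(-4\right) \left(-6\right)\right)^{2} - 6 \left(\left(-4\right) \left(-6\right)\right)} 6 = \frac{-10 + 188}{-16120 + 24^{2} - 144} \cdot 6 = \frac{178}{-16120 + 576 - 144} \cdot 6 = \frac{178}{-15688} \cdot 6 = 178 \left(- \frac{1}{15688}\right) 6 = \left(- \frac{89}{7844}\right) 6 = - \frac{267}{3922}$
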